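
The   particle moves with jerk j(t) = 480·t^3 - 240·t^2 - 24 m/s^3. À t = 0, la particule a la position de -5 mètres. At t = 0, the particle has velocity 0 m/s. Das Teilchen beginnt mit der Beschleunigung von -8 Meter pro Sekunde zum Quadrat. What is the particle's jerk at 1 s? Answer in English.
We have jerk j(t) = 480·t^3 - 240·t^2 - 24. Substituting t = 1: j(1) = 216.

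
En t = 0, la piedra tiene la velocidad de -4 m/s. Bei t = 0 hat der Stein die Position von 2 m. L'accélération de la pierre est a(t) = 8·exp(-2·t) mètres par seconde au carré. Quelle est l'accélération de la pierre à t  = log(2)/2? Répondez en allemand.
Wir haben die Beschleunigung a(t) = 8·exp(-2·t). Durch Einsetzen von t = log(2)/2: a(log(2)/2) = 4.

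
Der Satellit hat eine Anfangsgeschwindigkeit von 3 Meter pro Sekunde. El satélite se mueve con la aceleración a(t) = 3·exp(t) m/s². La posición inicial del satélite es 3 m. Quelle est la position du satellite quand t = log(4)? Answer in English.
We must find the antiderivative of our acceleration equation a(t) = 3·exp(t) 2 times. Finding the antiderivative of a(t) and using v(0) = 3: v(t) = 3·exp(t). The integral of velocity is position. Using x(0) = 3, we get x(t) = 3·exp(t). From the given position equation x(t) = 3·exp(t), we substitute t = log(4) to get x = 12.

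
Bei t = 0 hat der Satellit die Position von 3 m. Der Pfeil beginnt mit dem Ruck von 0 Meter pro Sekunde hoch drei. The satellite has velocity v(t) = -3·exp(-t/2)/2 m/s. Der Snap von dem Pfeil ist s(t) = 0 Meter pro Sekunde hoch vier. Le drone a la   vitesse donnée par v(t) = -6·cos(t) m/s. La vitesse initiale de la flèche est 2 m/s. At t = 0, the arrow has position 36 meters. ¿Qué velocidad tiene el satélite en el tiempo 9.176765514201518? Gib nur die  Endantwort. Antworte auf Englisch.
The velocity at t = 9.176765514201518 is v = -0.0152539369438696.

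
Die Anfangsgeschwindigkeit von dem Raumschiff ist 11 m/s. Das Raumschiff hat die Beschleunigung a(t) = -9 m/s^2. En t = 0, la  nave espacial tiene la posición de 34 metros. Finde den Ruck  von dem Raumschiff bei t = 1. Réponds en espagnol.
Para resolver esto, necesitamos tomar 1 derivada de nuestra ecuación de la aceleración a(t) = -9. La derivada de la aceleración da la sacudida: j(t) = 0. Tenemos la sacudida j(t) = 0. Sustituyendo t = 1: j(1) = 0.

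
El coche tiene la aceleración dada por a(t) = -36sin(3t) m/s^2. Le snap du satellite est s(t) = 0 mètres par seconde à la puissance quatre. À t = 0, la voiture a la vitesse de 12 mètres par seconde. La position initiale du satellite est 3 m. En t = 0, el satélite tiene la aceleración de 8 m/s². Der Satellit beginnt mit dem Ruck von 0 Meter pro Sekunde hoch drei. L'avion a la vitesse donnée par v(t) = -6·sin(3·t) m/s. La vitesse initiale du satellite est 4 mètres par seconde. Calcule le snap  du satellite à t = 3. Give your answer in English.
Using s(t) = 0 and substituting t = 3, we find s = 0.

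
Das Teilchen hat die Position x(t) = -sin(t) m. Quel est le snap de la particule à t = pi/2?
Pour résoudre ceci, nous devons prendre 4 dérivées de notre équation de la position x(t) = -sin(t). En dérivant la position, nous obtenons la vitesse: v(t) = -cos(t). La dérivée de la vitesse donne l'accélération: a(t) = sin(t). La dérivée de l'accélération donne le jerk: j(t) = cos(t). En prenant d/dt de j(t), nous trouvons s(t) = -sin(t). En utilisant s(t) = -sin(t) et en substituant t = pi/2, nous trouvons s = -1.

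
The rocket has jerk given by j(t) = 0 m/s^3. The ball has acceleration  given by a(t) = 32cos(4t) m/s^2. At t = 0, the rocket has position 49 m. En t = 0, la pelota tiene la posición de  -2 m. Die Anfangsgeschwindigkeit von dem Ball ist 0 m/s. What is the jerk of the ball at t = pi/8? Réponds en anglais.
Starting from acceleration a(t) = 32·cos(4·t), we take 1 derivative. The derivative of acceleration gives jerk: j(t) = -128·sin(4·t). We have jerk j(t) = -128·sin(4·t). Substituting t = pi/8: j(pi/8) = -128.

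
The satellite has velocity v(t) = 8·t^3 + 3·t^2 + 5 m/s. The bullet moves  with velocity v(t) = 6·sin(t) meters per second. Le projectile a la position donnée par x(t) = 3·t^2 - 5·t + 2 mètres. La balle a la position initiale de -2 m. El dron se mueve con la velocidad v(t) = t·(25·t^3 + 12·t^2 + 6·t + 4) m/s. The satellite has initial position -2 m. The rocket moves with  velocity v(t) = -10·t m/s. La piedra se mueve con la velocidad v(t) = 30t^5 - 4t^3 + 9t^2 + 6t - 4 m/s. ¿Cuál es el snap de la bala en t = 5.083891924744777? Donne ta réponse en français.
Nous devons dériver notre équation de la vitesse v(t) = 6·sin(t) 3 fois. En dérivant la vitesse, nous obtenons l'accélération: a(t) = 6·cos(t). En prenant d/dt de a(t), nous trouvons j(t) = -6·sin(t). En dérivant le jerk, nous obtenons le snap: s(t) = -6·cos(t). Nous avons le snap s(t) = -6·cos(t). En substituant t = 5.083891924744777: s(5.083891924744777) = -2.17809755488396.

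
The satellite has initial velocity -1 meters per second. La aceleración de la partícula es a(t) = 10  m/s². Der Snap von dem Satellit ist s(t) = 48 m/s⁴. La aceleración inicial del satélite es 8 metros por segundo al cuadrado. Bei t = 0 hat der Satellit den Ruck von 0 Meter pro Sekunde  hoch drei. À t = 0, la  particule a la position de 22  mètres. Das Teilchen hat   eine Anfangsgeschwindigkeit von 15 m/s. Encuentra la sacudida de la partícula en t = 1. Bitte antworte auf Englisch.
We must differentiate our acceleration equation a(t) = 10 1 time. Taking d/dt of a(t), we find j(t) = 0. We have jerk j(t) = 0. Substituting t = 1: j(1) = 0.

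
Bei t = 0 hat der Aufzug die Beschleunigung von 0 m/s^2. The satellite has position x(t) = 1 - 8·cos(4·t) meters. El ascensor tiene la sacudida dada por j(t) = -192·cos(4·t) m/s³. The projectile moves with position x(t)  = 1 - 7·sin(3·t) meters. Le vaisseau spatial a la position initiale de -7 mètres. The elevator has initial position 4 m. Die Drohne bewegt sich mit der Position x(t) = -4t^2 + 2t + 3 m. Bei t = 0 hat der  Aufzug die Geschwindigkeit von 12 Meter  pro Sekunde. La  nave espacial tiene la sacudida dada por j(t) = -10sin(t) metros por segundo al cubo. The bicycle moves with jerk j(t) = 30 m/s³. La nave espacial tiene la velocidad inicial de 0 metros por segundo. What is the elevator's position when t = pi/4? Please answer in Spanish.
Para resolver esto, necesitamos tomar 3 antiderivadas de nuestra ecuación de la sacudida j(t) = -192·cos(4·t). La integral de la sacudida es la aceleración. Usando a(0) = 0, obtenemos a(t) = -48·sin(4·t). Integrando la aceleración y usando la condición inicial v(0) = 12, obtenemos v(t) = 12·cos(4·t). Tomando ∫v(t)dt y aplicando x(0) = 4, encontramos x(t) = 3·sin(4·t) + 4. Tenemos la posición x(t) = 3·sin(4·t) + 4. Sustituyendo t = pi/4: x(pi/4) = 4.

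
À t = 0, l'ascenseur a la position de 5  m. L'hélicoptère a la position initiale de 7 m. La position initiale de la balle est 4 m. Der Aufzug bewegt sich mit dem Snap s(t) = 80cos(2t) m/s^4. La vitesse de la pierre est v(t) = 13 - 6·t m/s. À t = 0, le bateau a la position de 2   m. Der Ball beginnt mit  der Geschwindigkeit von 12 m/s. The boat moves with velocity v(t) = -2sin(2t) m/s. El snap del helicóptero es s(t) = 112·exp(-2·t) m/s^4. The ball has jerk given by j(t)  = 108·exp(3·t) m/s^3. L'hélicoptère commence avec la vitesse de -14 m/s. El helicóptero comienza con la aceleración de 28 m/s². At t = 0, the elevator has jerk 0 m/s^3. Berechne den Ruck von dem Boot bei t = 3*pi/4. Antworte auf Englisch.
We must differentiate our velocity equation v(t) = -2·sin(2·t) 2 times. Differentiating velocity, we get acceleration: a(t) = -4·cos(2·t). The derivative of acceleration gives jerk: j(t) = 8·sin(2·t). Using j(t) = 8·sin(2·t) and substituting t = 3*pi/4, we find j = -8.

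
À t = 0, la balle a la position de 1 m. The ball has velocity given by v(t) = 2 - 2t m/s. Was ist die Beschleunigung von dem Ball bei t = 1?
Um dies zu lösen, müssen wir 1 Ableitung unserer Gleichung für die Geschwindigkeit v(t) = 2 - 2·t nehmen. Die Ableitung von der Geschwindigkeit ergibt die Beschleunigung: a(t) = -2. Wir haben die Beschleunigung a(t) = -2. Durch Einsetzen von t = 1: a(1) = -2.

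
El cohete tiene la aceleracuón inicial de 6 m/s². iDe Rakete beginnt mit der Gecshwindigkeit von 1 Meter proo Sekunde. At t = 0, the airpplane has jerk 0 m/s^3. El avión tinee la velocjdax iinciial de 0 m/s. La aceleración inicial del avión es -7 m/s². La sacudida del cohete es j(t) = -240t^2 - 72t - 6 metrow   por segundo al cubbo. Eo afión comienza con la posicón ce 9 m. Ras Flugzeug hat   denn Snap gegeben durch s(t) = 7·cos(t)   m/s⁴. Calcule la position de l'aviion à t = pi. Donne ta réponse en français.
En partant du snap s(t) = 7·cos(t), nous prenons 4 intégrales. En prenant ∫s(t)dt et en appliquant j(0) = 0, nous trouvons j(t) = 7·sin(t). L'intégrale du jerk est l'accélération. En utilisant a(0) = -7, nous obtenons a(t) = -7·cos(t). En intégrant l'accélération et en utilisant la condition initiale v(0) = 0, nous obtenons v(t) = -7·sin(t). En intégrant la vitesse et en utilisant la condition initiale x(0) = 9, nous obtenons x(t) = 7·cos(t) + 2. En utilisant x(t) = 7·cos(t) + 2 et en substituant t = pi, nous trouvons x = -5.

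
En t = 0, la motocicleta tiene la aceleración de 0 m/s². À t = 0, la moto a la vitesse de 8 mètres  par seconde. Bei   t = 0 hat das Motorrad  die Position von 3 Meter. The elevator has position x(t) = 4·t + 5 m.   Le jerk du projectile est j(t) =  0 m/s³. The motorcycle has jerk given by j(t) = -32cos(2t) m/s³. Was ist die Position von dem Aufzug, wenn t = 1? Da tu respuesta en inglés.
From the given position equation x(t) = 4·t + 5, we substitute t = 1 to get x = 9.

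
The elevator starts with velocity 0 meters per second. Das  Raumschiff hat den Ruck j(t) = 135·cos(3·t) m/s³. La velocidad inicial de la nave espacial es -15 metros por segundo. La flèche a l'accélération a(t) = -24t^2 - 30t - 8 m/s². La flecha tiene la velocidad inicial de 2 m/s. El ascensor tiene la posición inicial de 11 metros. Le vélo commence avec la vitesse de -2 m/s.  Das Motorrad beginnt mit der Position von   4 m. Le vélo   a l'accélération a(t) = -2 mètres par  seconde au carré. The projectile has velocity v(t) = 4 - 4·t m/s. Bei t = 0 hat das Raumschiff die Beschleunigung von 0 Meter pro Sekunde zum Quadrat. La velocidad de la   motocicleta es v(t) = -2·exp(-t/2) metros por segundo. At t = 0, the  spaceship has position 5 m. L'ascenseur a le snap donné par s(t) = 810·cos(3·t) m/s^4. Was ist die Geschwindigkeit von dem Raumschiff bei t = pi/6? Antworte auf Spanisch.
Para resolver esto, necesitamos tomar 2 antiderivadas de nuestra ecuación de la sacudida j(t) = 135·cos(3·t). La antiderivada de la sacudida, con a(0) = 0, da la aceleración: a(t) = 45·sin(3·t). Tomando ∫a(t)dt y aplicando v(0) = -15, encontramos v(t) = -15·cos(3·t). De la ecuación de la velocidad v(t) = -15·cos(3·t), sustituimos t = pi/6 para obtener v = 0.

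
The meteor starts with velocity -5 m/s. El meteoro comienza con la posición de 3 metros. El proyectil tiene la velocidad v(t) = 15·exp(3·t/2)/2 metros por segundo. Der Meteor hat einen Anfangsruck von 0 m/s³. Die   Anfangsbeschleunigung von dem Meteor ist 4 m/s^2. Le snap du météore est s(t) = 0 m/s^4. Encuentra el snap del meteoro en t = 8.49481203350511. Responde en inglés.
Using s(t) = 0 and substituting t = 8.49481203350511, we find s = 0.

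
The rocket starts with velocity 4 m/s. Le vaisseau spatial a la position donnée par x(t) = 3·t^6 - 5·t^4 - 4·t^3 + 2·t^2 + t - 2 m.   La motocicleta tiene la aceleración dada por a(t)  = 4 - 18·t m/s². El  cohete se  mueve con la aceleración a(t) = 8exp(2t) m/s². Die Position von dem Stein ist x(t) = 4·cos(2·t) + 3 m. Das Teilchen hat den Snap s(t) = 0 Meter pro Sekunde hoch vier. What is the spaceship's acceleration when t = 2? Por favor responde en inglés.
We must differentiate our position equation x(t) = 3·t^6 - 5·t^4 - 4·t^3 + 2·t^2 + t - 2 2 times. Differentiating position, we get velocity: v(t) = 18·t^5 - 20·t^3 - 12·t^2 + 4·t + 1. Taking d/dt of v(t), we find a(t) = 90·t^4 - 60·t^2 - 24·t + 4. We have acceleration a(t) = 90·t^4 - 60·t^2 - 24·t + 4. Substituting t = 2: a(2) = 1156.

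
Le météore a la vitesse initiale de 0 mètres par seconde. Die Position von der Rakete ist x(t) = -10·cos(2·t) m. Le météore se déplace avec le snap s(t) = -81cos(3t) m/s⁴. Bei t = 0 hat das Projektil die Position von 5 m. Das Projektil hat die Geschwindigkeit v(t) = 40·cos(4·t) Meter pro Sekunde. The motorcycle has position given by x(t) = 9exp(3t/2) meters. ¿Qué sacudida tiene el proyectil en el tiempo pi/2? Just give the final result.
La respuesta es -640.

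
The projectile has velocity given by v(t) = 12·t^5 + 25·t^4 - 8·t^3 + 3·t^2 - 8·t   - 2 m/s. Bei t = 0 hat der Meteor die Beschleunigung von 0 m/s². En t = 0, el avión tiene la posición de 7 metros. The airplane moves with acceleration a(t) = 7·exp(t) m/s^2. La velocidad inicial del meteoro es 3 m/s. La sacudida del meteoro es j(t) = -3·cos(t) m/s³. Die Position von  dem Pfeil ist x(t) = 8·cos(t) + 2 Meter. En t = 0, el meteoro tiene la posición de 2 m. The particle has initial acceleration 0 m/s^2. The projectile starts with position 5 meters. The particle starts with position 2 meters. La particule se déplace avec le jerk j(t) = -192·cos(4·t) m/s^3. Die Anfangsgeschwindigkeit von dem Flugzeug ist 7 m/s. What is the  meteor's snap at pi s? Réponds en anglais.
To solve this, we need to take 1 derivative of our jerk equation j(t) = -3·cos(t). The derivative of jerk gives snap: s(t) = 3·sin(t). We have snap s(t) = 3·sin(t). Substituting t = pi: s(pi) = 0.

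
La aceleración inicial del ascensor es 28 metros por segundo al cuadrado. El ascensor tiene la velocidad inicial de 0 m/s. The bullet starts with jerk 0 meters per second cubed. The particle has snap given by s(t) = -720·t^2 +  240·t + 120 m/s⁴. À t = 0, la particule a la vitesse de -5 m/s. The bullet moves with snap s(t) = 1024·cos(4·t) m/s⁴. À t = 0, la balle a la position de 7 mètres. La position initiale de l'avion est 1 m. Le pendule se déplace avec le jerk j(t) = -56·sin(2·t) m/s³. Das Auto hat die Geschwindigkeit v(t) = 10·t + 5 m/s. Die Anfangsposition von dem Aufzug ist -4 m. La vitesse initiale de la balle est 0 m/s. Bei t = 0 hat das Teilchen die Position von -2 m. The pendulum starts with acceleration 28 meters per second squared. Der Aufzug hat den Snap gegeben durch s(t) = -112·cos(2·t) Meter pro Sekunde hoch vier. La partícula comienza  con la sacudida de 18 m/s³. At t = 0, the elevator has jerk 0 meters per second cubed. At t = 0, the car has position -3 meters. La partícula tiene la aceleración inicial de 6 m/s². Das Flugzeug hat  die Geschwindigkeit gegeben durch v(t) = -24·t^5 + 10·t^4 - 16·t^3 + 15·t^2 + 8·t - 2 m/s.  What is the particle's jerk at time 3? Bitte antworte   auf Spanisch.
Partiendo del snap s(t) = -720·t^2 + 240·t + 120, tomamos 1 antiderivada. La antiderivada del snap, con j(0) = 18, da la sacudida: j(t) = -240·t^3 + 120·t^2 + 120·t + 18. De la ecuación de la sacudida j(t) = -240·t^3 + 120·t^2 + 120·t + 18, sustituimos t = 3 para obtener j = -5022.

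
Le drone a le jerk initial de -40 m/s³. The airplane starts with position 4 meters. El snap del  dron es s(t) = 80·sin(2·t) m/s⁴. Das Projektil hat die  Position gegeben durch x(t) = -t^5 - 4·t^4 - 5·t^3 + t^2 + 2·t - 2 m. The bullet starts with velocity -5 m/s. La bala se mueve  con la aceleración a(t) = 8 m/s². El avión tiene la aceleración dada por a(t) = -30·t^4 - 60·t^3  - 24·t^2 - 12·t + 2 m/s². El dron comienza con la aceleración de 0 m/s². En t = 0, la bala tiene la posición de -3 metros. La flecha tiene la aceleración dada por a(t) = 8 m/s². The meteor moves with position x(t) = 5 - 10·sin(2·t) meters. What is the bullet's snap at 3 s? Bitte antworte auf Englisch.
We must differentiate our acceleration equation a(t) = 8 2 times. Taking d/dt of a(t), we find j(t) = 0. Differentiating jerk, we get snap: s(t) = 0. From the given snap equation s(t) = 0, we substitute t = 3 to get s = 0.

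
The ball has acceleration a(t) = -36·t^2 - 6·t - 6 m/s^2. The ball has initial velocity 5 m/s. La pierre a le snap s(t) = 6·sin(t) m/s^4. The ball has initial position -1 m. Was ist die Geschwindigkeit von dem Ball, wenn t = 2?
Ausgehend von der Beschleunigung a(t) = -36·t^2 - 6·t - 6, nehmen wir 1 Integral. Die Stammfunktion von der Beschleunigung, mit v(0) = 5, ergibt die Geschwindigkeit: v(t) = -12·t^3 - 3·t^2 - 6·t + 5. Aus der Gleichung für die Geschwindigkeit v(t) = -12·t^3 - 3·t^2 - 6·t + 5, setzen wir t = 2 ein und erhalten v = -115.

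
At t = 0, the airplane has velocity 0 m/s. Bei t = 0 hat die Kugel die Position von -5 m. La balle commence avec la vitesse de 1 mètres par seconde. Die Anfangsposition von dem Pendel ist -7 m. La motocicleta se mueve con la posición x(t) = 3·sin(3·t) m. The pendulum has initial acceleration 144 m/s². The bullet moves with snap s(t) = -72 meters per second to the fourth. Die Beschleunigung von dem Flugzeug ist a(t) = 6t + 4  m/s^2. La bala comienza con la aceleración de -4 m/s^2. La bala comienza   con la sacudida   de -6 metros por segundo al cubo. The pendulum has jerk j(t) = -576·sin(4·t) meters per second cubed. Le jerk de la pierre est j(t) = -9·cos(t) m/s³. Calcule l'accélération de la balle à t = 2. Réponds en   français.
Nous devons intégrer notre équation du snap s(t) = -72 2 fois. En intégrant le snap et en utilisant la condition initiale j(0) = -6, nous obtenons j(t) = -72·t - 6. En prenant ∫j(t)dt et en appliquant a(0) = -4, nous trouvons a(t) = -36·t^2 - 6·t - 4. En utilisant a(t) = -36·t^2 - 6·t - 4 et en substituant t = 2, nous trouvons a = -160.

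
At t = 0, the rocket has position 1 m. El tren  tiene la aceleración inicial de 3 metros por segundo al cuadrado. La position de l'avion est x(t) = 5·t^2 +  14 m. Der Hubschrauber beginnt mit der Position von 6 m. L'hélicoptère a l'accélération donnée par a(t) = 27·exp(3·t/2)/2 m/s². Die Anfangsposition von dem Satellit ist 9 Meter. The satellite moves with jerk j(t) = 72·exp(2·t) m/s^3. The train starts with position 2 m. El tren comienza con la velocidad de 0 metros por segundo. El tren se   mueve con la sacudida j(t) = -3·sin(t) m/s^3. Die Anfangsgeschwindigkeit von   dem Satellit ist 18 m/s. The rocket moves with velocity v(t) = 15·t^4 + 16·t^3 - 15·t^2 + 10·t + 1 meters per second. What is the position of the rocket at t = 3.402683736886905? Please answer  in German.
Wir müssen unsere Gleichung für die Geschwindigkeit v(t) = 15·t^4 + 16·t^3 - 15·t^2 + 10·t + 1 1-mal integrieren. Die Stammfunktion von der Geschwindigkeit, mit x(0) = 1, ergibt die Position: x(t) = 3·t^5 + 4·t^4 - 5·t^3 + 5·t^2 + t + 1. Aus der Gleichung für die Position x(t) = 3·t^5 + 4·t^4 - 5·t^3 + 5·t^2 + t + 1, setzen wir t = 3.402683736886905 ein und erhalten x = 1769.98312479339.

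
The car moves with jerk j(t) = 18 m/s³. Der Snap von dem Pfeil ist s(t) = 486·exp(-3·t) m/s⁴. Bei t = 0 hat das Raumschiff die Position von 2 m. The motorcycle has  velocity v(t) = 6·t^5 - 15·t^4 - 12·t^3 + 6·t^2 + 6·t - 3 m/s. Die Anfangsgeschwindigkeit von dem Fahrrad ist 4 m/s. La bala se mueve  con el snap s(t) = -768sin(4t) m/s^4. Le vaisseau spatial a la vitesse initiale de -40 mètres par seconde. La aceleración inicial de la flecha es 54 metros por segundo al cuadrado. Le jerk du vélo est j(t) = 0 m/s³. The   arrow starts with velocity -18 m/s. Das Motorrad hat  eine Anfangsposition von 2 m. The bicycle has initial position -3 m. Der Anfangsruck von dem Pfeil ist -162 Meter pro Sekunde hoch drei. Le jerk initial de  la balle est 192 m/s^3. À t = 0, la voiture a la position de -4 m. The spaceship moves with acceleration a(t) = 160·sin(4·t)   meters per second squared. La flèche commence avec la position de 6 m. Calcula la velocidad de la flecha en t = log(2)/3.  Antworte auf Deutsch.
Wir müssen die Stammfunktion unserer Gleichung für den Snap s(t) = 486·exp(-3·t) 3-mal finden. Durch Integration von dem Snap und Verwendung der Anfangsbedingung j(0) = -162, erhalten wir j(t) = -162·exp(-3·t). Das Integral von dem Ruck ist die Beschleunigung. Mit a(0) = 54 erhalten wir a(t) = 54·exp(-3·t). Das Integral von der Beschleunigung, mit v(0) = -18, ergibt die Geschwindigkeit: v(t) = -18·exp(-3·t). Mit v(t) = -18·exp(-3·t) und Einsetzen von t = log(2)/3, finden wir v = -9.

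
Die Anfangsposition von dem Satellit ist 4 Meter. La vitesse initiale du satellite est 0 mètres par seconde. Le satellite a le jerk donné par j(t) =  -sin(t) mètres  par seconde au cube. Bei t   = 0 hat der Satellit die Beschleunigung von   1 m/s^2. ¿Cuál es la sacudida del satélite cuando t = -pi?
Usando j(t) = -sin(t) y sustituyendo t = -pi, encontramos j = 0.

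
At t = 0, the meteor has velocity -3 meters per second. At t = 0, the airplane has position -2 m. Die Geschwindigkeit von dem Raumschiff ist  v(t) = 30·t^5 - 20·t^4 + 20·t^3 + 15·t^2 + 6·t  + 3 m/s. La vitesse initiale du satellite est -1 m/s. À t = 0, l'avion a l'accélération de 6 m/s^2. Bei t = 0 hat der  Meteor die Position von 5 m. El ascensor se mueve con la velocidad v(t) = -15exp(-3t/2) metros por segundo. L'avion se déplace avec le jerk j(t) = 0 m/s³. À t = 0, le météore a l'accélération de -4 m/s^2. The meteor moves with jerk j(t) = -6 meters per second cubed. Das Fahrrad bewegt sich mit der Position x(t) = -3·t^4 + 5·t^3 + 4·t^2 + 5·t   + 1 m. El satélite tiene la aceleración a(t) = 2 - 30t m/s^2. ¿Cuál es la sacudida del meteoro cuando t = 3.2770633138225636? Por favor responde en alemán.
Wir haben den Ruck j(t) = -6. Durch Einsetzen von t = 3.2770633138225636: j(3.2770633138225636) = -6.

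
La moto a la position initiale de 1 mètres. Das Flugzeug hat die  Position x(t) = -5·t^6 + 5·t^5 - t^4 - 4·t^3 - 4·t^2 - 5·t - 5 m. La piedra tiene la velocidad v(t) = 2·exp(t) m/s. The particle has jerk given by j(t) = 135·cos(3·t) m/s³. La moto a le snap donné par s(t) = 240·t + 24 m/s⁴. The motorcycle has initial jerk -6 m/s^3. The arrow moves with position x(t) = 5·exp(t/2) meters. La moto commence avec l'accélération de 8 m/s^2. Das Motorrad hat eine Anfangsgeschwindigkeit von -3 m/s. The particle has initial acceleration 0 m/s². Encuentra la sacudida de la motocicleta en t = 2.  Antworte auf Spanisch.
Partiendo del snap s(t) = 240·t + 24, tomamos 1 integral. La antiderivada del snap es la sacudida. Usando j(0) = -6, obtenemos j(t) = 120·t^2 + 24·t - 6. Tenemos la sacudida j(t) = 120·t^2 + 24·t - 6. Sustituyendo t = 2: j(2) = 522.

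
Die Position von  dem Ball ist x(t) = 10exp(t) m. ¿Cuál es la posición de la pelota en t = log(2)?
Tenemos la posición x(t) = 10·exp(t). Sustituyendo t = log(2): x(log(2)) = 20.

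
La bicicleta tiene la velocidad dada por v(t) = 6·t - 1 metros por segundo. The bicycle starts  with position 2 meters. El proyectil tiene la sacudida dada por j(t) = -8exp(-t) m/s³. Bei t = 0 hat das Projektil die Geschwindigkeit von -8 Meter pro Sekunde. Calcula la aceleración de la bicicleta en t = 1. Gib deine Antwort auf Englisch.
We must differentiate our velocity equation v(t) = 6·t - 1 1 time. The derivative of velocity gives acceleration: a(t) = 6. From the given acceleration equation a(t) = 6, we substitute t = 1 to get a = 6.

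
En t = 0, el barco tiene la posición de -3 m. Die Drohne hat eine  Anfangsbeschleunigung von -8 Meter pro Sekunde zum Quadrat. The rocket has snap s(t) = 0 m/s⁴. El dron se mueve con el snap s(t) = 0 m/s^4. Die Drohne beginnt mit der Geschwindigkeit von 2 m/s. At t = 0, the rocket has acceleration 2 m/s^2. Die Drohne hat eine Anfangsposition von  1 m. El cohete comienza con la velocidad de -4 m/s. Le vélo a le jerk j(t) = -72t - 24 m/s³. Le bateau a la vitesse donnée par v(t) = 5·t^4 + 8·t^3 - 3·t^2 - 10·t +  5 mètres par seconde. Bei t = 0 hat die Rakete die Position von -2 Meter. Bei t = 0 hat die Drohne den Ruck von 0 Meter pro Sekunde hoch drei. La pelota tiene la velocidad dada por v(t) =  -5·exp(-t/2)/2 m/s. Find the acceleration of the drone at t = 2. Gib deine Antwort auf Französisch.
En partant du snap s(t) = 0, nous prenons 2 intégrales. En prenant ∫s(t)dt et en appliquant j(0) = 0, nous trouvons j(t) = 0. La primitive du jerk, avec a(0) = -8, donne l'accélération: a(t) = -8. En utilisant a(t) = -8 et en substituant t = 2, nous trouvons a = -8.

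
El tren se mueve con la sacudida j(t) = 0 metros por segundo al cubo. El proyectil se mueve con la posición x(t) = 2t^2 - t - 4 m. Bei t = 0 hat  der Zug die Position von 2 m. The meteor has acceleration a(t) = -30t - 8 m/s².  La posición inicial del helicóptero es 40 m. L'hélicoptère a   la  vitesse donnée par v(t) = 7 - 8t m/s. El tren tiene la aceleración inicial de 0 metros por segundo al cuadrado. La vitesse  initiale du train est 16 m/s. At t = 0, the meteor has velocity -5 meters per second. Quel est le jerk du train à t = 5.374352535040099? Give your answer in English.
We have jerk j(t) = 0. Substituting t = 5.374352535040099: j(5.374352535040099) = 0.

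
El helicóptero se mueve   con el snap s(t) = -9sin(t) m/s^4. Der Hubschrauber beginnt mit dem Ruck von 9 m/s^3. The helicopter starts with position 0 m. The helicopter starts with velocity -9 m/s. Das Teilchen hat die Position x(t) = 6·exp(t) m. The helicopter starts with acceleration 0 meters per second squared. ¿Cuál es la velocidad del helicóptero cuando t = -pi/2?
Debemos encontrar la antiderivada de nuestra ecuación del snap s(t) = -9·sin(t) 3 veces. Integrando el snap y usando la condición inicial j(0) = 9, obtenemos j(t) = 9·cos(t). Integrando la sacudida y usando la condición inicial a(0) = 0, obtenemos a(t) = 9·sin(t). Tomando ∫a(t)dt y aplicando v(0) = -9, encontramos v(t) = -9·cos(t). Tenemos la velocidad v(t) = -9·cos(t). Sustituyendo t = -pi/2: v(-pi/2) = 0.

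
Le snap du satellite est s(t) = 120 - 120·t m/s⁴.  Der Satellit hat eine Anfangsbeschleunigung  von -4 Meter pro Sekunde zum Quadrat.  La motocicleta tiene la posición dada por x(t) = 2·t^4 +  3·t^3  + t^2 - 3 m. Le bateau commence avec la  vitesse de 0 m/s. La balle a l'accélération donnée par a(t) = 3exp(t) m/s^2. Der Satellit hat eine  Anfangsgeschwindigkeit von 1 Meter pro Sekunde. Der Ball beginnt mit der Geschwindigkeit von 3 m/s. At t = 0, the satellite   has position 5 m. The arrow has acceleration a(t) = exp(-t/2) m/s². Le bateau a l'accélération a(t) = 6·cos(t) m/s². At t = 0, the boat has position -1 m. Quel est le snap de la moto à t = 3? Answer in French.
Pour résoudre ceci, nous devons prendre 4 dérivées de notre équation de la position x(t) = 2·t^4 + 3·t^3 + t^2 - 3. La dérivée de la position donne la vitesse: v(t) = 8·t^3 + 9·t^2 + 2·t. En dérivant la vitesse, nous obtenons l'accélération: a(t) = 24·t^2 + 18·t + 2. En prenant d/dt de a(t), nous trouvons j(t) = 48·t + 18. En prenant d/dt de j(t), nous trouvons s(t) = 48. Nous avons le snap s(t) = 48. En substituant t = 3: s(3) = 48.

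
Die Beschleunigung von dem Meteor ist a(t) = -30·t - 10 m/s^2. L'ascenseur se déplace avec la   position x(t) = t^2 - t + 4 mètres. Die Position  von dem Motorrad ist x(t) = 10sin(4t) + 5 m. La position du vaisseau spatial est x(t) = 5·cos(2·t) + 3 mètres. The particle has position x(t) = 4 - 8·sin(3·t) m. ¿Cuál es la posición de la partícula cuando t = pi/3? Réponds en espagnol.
Tenemos la posición x(t) = 4 - 8·sin(3·t). Sustituyendo t = pi/3: x(pi/3) = 4.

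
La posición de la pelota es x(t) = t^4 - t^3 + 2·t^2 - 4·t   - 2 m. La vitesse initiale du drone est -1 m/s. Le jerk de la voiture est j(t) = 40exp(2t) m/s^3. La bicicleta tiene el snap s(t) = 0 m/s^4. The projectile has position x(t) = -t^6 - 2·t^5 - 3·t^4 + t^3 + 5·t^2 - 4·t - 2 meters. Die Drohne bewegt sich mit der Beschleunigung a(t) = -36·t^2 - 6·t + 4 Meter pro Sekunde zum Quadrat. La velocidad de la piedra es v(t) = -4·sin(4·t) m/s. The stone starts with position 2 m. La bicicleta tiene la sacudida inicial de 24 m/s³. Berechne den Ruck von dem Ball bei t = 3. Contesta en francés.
Pour résoudre ceci, nous devons prendre 3 dérivées de notre équation de la position x(t) = t^4 - t^3 + 2·t^2 - 4·t - 2. En dérivant la position, nous obtenons la vitesse: v(t) = 4·t^3 - 3·t^2 + 4·t - 4. La dérivée de la vitesse donne l'accélération: a(t) = 12·t^2 - 6·t + 4. La dérivée de l'accélération donne le jerk: j(t) = 24·t - 6. Nous avons le jerk j(t) = 24·t - 6. En substituant t = 3: j(3) = 66.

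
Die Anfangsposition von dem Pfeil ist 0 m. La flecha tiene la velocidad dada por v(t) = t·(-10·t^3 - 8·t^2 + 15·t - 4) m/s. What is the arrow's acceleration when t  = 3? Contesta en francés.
En partant de la vitesse v(t) = t·(-10·t^3 - 8·t^2 + 15·t - 4), nous prenons 1 dérivée. En dérivant la vitesse, nous obtenons l'accélération: a(t) = -10·t^3 - 8·t^2 + t·(-30·t^2 - 16·t + 15) + 15·t - 4. En utilisant a(t) = -10·t^3 - 8·t^2 + t·(-30·t^2 - 16·t + 15) + 15·t - 4 et en substituant t = 3, nous trouvons a = -1210.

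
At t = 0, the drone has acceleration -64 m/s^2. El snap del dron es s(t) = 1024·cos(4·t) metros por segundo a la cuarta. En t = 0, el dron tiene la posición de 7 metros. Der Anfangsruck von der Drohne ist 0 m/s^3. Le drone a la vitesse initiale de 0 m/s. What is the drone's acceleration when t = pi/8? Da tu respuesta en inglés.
We must find the antiderivative of our snap equation s(t) = 1024·cos(4·t) 2 times. The integral of snap is jerk. Using j(0) = 0, we get j(t) = 256·sin(4·t). The antiderivative of jerk, with a(0) = -64, gives acceleration: a(t) = -64·cos(4·t). We have acceleration a(t) = -64·cos(4·t). Substituting t = pi/8: a(pi/8) = 0.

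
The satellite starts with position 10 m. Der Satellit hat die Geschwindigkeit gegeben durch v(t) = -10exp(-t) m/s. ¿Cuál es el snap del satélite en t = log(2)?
Debemos derivar nuestra ecuación de la velocidad v(t) = -10·exp(-t) 3 veces. La derivada de la velocidad da la aceleración: a(t) = 10·exp(-t). Derivando la aceleración, obtenemos la sacudida: j(t) = -10·exp(-t). Derivando la sacudida, obtenemos el snap: s(t) = 10·exp(-t). De la ecuación del snap s(t) = 10·exp(-t), sustituimos t = log(2) para obtener s = 5.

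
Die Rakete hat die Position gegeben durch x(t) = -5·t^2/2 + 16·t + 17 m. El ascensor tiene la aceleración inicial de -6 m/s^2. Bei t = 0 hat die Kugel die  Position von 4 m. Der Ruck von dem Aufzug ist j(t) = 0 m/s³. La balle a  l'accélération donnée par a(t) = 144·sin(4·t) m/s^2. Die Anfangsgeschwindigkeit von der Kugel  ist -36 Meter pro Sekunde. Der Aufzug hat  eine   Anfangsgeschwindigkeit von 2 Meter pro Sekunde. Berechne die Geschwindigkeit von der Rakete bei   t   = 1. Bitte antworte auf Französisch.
En partant de la position x(t) = -5·t^2/2 + 16·t + 17, nous prenons 1 dérivée. En dérivant la position, nous obtenons la vitesse: v(t) = 16 - 5·t. Nous avons la vitesse v(t) = 16 - 5·t. En substituant t = 1: v(1) = 11.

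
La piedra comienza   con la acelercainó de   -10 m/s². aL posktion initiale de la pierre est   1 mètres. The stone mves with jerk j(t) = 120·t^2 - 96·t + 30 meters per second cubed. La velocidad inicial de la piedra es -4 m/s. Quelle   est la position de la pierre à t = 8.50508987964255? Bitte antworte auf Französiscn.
En partant du jerk j(t) = 120·t^2 - 96·t + 30, nous prenons 3 intégrales. L'intégrale du jerk, avec a(0) = -10, donne l'accélération: a(t) = 40·t^3 - 48·t^2 + 30·t - 10. En prenant ∫a(t)dt et en appliquant v(0) = -4, nous trouvons v(t) = 10·t^4 - 16·t^3 + 15·t^2 - 10·t - 4. En intégrant la vitesse et en utilisant la condition initiale x(0) = 1, nous obtenons x(t) = 2·t^5 - 4·t^4 + 5·t^3 - 5·t^2 - 4·t + 1. De l'équation de la position x(t) = 2·t^5 - 4·t^4 + 5·t^3 - 5·t^2 - 4·t + 1, nous substituons t = 8.50508987964255 pour obtenir x = 70758.2090245056.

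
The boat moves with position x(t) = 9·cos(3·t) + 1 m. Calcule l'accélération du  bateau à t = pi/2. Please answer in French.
En partant de la position x(t) = 9·cos(3·t) + 1, nous prenons 2 dérivées. En prenant d/dt de x(t), nous trouvons v(t) = -27·sin(3·t). En prenant d/dt de v(t), nous trouvons a(t) = -81·cos(3·t). En utilisant a(t) = -81·cos(3·t) et en substituant t = pi/2, nous trouvons a = 0.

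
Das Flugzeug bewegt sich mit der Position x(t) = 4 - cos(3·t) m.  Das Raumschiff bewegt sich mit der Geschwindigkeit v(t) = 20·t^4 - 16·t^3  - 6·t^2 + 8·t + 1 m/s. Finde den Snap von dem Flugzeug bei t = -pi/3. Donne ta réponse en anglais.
We must differentiate our position equation x(t) = 4 - cos(3·t) 4 times. Taking d/dt of x(t), we find v(t) = 3·sin(3·t). The derivative of velocity gives acceleration: a(t) = 9·cos(3·t). Differentiating acceleration, we get jerk: j(t) = -27·sin(3·t). The derivative of jerk gives snap: s(t) = -81·cos(3·t). Using s(t) = -81·cos(3·t) and substituting t = -pi/3, we find s = 81.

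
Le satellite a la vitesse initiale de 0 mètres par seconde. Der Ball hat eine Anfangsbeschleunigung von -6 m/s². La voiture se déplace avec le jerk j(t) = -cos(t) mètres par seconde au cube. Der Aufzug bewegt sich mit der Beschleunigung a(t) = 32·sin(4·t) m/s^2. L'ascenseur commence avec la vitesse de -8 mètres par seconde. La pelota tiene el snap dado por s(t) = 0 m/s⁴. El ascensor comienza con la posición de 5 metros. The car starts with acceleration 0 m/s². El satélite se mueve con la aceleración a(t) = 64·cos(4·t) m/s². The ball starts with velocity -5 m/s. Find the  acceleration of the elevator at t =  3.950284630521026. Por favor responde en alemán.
Aus der Gleichung für die Beschleunigung a(t) = 32·sin(4·t), setzen wir t = 3.950284630521026 ein und erhalten a = -2.97729580255284.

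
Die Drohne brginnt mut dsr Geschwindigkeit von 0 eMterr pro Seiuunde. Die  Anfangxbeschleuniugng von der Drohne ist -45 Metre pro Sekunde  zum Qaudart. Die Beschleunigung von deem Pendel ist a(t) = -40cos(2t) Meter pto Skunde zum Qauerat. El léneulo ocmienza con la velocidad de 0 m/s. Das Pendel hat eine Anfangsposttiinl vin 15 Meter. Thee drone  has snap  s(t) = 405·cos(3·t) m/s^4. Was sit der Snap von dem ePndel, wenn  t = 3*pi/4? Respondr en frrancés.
Pour résoudre ceci, nous devons prendre 2 dérivées de notre équation de l'accélération a(t) = -40·cos(2·t). En dérivant l'accélération, nous obtenons le jerk: j(t) = 80·sin(2·t). En dérivant le jerk, nous obtenons le snap: s(t) = 160·cos(2·t). De l'équation du snap s(t) = 160·cos(2·t), nous substituons t = 3*pi/4 pour obtenir s = 0.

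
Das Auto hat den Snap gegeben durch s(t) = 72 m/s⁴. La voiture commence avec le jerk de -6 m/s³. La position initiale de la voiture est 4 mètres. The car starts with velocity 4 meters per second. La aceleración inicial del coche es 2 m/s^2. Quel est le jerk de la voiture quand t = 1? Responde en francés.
Nous devons intégrer notre équation du snap s(t) = 72 1 fois. La primitive du snap est le jerk. En utilisant j(0) = -6, nous obtenons j(t) = 72·t - 6. De l'équation du jerk j(t) = 72·t - 6, nous substituons t = 1 pour obtenir j = 66.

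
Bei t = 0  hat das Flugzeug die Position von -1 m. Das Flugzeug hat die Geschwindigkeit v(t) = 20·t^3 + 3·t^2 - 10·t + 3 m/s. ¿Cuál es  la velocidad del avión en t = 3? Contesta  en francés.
De l'équation de la vitesse v(t) = 20·t^3 + 3·t^2 - 10·t + 3, nous substituons t = 3 pour obtenir v = 540.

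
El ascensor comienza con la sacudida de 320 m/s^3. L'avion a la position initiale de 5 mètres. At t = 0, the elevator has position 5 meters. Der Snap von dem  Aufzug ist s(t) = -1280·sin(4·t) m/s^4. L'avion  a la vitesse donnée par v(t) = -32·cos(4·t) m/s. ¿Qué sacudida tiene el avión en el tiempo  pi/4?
Debemos derivar nuestra ecuación de la velocidad v(t) = -32·cos(4·t) 2 veces. Derivando la velocidad, obtenemos la aceleración: a(t) = 128·sin(4·t). Tomando d/dt de a(t), encontramos j(t) = 512·cos(4·t). Tenemos la sacudida j(t) = 512·cos(4·t). Sustituyendo t = pi/4: j(pi/4) = -512.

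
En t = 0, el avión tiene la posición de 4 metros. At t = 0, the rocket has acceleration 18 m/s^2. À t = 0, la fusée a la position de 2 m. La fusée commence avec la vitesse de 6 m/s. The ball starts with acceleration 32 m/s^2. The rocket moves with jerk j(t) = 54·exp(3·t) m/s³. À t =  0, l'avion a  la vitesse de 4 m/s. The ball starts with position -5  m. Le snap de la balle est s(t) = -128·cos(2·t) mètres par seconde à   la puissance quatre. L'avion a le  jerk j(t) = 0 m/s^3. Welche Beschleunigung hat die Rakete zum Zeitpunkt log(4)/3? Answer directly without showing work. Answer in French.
L'accélération à t = log(4)/3 est a = 72.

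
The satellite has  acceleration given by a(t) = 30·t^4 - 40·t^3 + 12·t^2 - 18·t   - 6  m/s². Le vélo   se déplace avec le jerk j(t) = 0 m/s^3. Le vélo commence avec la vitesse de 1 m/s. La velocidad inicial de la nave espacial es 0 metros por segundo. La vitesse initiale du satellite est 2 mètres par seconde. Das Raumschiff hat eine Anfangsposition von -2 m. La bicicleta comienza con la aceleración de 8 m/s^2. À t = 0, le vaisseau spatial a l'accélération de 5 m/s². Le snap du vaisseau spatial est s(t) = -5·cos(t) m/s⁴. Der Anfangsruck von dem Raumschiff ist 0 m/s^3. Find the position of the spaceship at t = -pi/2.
We need to integrate our snap equation s(t) = -5·cos(t) 4 times. The antiderivative of snap is jerk. Using j(0) = 0, we get j(t) = -5·sin(t). Integrating jerk and using the initial condition a(0) = 5, we get a(t) = 5·cos(t). Integrating acceleration and using the initial condition v(0) = 0, we get v(t) = 5·sin(t). The antiderivative of velocity, with x(0) = -2, gives position: x(t) = 3 - 5·cos(t). From the given position equation x(t) = 3 - 5·cos(t), we substitute t = -pi/2 to get x = 3.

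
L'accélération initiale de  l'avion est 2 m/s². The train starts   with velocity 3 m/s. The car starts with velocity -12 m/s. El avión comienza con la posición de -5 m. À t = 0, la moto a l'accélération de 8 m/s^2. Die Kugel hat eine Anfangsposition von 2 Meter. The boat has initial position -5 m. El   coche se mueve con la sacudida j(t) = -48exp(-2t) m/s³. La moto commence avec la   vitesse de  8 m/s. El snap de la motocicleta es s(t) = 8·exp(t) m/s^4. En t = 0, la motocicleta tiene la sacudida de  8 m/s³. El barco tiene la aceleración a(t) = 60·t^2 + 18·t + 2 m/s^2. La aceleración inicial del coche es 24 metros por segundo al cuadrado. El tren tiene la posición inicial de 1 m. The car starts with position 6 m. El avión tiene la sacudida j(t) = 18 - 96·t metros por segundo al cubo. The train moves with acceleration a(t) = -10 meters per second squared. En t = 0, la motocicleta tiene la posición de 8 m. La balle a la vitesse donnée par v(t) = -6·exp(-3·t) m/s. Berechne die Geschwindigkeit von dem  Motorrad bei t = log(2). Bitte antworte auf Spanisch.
Necesitamos integrar nuestra ecuación del snap s(t) = 8·exp(t) 3 veces. Tomando ∫s(t)dt y aplicando j(0) = 8, encontramos j(t) = 8·exp(t). La antiderivada de la sacudida, con a(0) = 8, da la aceleración: a(t) = 8·exp(t). La antiderivada de la aceleración, con v(0) = 8, da la velocidad: v(t) = 8·exp(t). De la ecuación de la velocidad v(t) = 8·exp(t), sustituimos t = log(2) para obtener v = 16.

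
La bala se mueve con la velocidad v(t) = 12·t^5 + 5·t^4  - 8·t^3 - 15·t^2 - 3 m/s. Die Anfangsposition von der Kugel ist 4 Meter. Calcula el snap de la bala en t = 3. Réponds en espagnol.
Para resolver esto, necesitamos tomar 3 derivadas de nuestra ecuación de la velocidad v(t) = 12·t^5 + 5·t^4 - 8·t^3 - 15·t^2 - 3. Tomando d/dt de v(t), encontramos a(t) = 60·t^4 + 20·t^3 - 24·t^2 - 30·t. La derivada de la aceleración da la sacudida: j(t) = 240·t^3 + 60·t^2 - 48·t - 30. Tomando d/dt de j(t), encontramos s(t) = 720·t^2 + 120·t - 48. De la ecuación del snap s(t) = 720·t^2 + 120·t - 48, sustituimos t = 3 para obtener s = 6792.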